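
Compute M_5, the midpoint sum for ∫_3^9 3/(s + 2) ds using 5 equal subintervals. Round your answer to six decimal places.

2.359727

Δs = (9 − 3)/5 = 1.2.
Midpoints: 3.6, 4.8, 6, 7.2, 8.4.
f(3.6) = 15/28, f(4.8) = 15/34, f(6) = 0.375, f(7.2) = 15/46, f(8.4) = 15/52.
Sum = Δs · [f(3.6) + f(4.8) + f(6) + f(7.2) + f(8.4)].
Sum ≈ 2.359727.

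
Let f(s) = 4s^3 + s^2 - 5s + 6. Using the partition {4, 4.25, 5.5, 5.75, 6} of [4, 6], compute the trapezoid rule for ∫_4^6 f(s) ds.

1072.53125

Subinterval widths: 0.25, 1.25, 0.25, 0.25.
f(4) = 258, f(4.25) = 309.875, f(5.5) = 674.25, f(5.75) = 770.75, f(6) = 876.
On each subinterval the trapezoid contributes (Δs_i/2)·[f(s_{i-1}) + f(s_i)].
Sum = 1072.53125.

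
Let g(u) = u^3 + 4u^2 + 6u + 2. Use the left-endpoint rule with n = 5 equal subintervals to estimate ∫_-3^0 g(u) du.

Δu = (0 − (-3))/5 = 0.6.
Left endpoints: -3, -2.4, -1.8, -1.2, -0.6.
g(-3) = -7, g(-2.4) = -3.184, g(-1.8) = -1.672, g(-1.2) = -1.168, g(-0.6) = -0.376.
Sum = Δu · [g(-3) + g(-2.4) + g(-1.8) + g(-1.2) + g(-0.6)].
Sum = -8.04.

-8.04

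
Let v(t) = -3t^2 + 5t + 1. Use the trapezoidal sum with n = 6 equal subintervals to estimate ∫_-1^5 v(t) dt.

Δt = (5 − (-1))/6 = 1.
v(-1) = -7, v(0) = 1, v(1) = 3, v(2) = -1, v(3) = -11, v(4) = -27, v(5) = -49.
T_6 = (Δt/2)·[v(t_0) + 2v(t_1) + ... + 2v(t_{5}) + v(t_6)].
Sum = -63.

-63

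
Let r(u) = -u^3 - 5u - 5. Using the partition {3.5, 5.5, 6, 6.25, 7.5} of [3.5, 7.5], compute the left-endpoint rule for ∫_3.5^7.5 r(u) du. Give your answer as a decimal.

-643.42578125

Subinterval widths: 2, 0.5, 0.25, 1.25.
Left endpoints: 3.5, 5.5, 6, 6.25.
r(3.5) = -65.375, r(5.5) = -198.875, r(6) = -251, r(6.25) = -280.390625.
Sum = Σ Δu_i · r(u_i).
Sum = -643.42578125.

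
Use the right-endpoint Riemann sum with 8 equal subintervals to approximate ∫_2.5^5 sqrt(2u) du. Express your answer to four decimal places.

Δu = (5 − 2.5)/8 = 0.3125.
Right endpoints: 2.8125, 3.125, 3.4375, 3.75, 4.0625, 4.375, 4.6875, 5.
f(2.8125) ≈ 2.3717, f(3.125) ≈ 2.5000, f(3.4375) ≈ 2.6220, f(3.75) ≈ 2.7386, f(4.0625) ≈ 2.8504, f(4.375) ≈ 2.9580, f(4.6875) ≈ 3.0619, f(5) ≈ 3.1623.
Sum = Δu · [f(2.8125) + f(3.125) + f(3.4375) + ...].
Sum ≈ 6.9578.

6.9578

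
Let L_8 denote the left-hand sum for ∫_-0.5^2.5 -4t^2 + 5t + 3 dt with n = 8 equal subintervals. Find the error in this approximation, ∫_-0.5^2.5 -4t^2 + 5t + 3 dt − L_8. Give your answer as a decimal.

-1.40625

Exact integral: ∫_-0.5^2.5 f(t) dt = 3.
L_8 = 4.40625.
Error = 3 − 4.40625 = -1.40625.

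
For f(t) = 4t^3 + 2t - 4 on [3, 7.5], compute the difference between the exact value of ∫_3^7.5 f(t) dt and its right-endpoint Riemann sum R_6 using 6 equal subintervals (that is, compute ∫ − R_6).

-622.265625

Exact integral: ∫_3^7.5 f(t) dt = 3112.3125.
R_6 = 3734.578125.
Error = 3112.3125 − 3734.578125 = -622.265625.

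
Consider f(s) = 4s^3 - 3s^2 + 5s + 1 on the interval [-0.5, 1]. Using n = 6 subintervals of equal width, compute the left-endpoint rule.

Δs = (1 − (-0.5))/6 = 0.25.
Left endpoints: -0.5, -0.25, 0, 0.25, 0.5, 0.75.
f(-0.5) = -2.75, f(-0.25) = -0.5, f(0) = 1, f(0.25) = 2.125, f(0.5) = 3.25, f(0.75) = 4.75.
Sum = Δs · [f(-0.5) + f(-0.25) + f(0) + ...].
Sum = 1.96875.

1.96875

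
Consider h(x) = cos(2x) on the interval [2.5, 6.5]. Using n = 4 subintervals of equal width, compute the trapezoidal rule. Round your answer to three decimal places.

Δx = (6.5 − 2.5)/4 = 1.
h(2.5) ≈ 0.284, h(3.5) ≈ 0.754, h(4.5) ≈ -0.911, h(5.5) ≈ 0.004, h(6.5) ≈ 0.907.
T_4 = (Δx/2)·[h(x_0) + 2h(x_1) + 2h(x_2) + 2h(x_3) + h(x_4)].
Sum ≈ 0.443.

0.443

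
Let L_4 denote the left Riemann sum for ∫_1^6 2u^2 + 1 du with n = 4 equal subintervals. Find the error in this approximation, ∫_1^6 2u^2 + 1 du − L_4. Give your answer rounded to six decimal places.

41.145833

Exact integral: ∫_1^6 f(u) du ≈ 148.33333333.
L_4 = 107.1875.
Error ≈ 148.33333333 − 107.1875 ≈ 41.145833.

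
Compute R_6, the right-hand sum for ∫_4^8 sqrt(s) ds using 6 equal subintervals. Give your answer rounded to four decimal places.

10.0250

Δs = (8 − 4)/6 = 2/3.
Right endpoints: 14/3, 16/3, 6, 20/3, 22/3, 8.
f(14/3) ≈ 2.1602, f(16/3) ≈ 2.3094, f(6) ≈ 2.4495, f(20/3) ≈ 2.5820, f(22/3) ≈ 2.7080, f(8) ≈ 2.8284.
Sum = Δs · [f(14/3) + f(16/3) + f(6) + ...].
Sum ≈ 10.0250.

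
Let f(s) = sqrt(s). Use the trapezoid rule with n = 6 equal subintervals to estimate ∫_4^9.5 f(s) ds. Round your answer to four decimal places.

14.1812

Δs = (9.5 − 4)/6 = 11/12.
f(4) ≈ 2.0000, f(59/12) ≈ 2.2174, f(35/6) ≈ 2.4152, f(6.75) ≈ 2.5981, f(23/3) ≈ 2.7689, f(103/12) ≈ 2.9297, f(9.5) ≈ 3.0822.
T_6 = (Δs/2)·[f(s_0) + 2f(s_1) + ... + 2f(s_{5}) + f(s_6)].
Sum ≈ 14.1812.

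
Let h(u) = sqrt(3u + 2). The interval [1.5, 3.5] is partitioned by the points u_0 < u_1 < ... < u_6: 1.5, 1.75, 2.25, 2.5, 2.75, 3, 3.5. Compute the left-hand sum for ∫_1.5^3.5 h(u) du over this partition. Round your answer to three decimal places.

Subinterval widths: 0.25, 0.5, 0.25, 0.25, 0.25, 0.5.
Left endpoints: 1.5, 1.75, 2.25, 2.5, 2.75, 3.
h(1.5) ≈ 2.550, h(1.75) ≈ 2.693, h(2.25) ≈ 2.958, h(2.5) ≈ 3.082, h(2.75) ≈ 3.202, h(3) ≈ 3.317.
Sum = Σ Δu_i · h(u_i).
Sum ≈ 5.952.

5.952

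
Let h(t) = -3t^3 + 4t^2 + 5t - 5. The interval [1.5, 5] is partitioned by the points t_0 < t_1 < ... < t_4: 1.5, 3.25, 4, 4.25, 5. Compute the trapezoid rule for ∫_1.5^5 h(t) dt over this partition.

Subinterval widths: 1.75, 0.75, 0.25, 0.75.
h(1.5) = 1.375, h(3.25) = -49.484375, h(4) = -113, h(4.25) = -141.796875, h(5) = -255.
On each subinterval the trapezoid contributes (Δt_i/2)·[h(t_{i-1}) + h(t_i)].
Sum = -283.67578125.

-283.67578125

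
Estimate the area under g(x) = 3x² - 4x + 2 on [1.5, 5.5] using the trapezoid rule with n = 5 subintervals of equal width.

116.28

Δx = (5.5 − 1.5)/5 = 0.8.
g(1.5) = 2.75, g(2.3) = 8.67, g(3.1) = 18.43, g(3.9) = 32.03, g(4.7) = 49.47, g(5.5) = 70.75.
T_5 = (Δx/2)·[g(x_0) + 2g(x_1) + ... + 2g(x_{4}) + g(x_5)].
Sum = 116.28.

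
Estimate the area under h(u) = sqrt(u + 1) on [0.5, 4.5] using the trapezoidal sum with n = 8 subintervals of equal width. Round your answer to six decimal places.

7.370298

Δu = (4.5 − 0.5)/8 = 0.5.
h(0.5) ≈ 1.224745, h(1) ≈ 1.414214, h(1.5) ≈ 1.581139, h(2) ≈ 1.732051, h(2.5) ≈ 1.870829, h(3) ≈ 2.000000, h(3.5) ≈ 2.121320, h(4) ≈ 2.236068, h(4.5) ≈ 2.345208.
T_8 = (Δu/2)·[h(u_0) + 2h(u_1) + ... + 2h(u_{7}) + h(u_8)].
Sum ≈ 7.370298.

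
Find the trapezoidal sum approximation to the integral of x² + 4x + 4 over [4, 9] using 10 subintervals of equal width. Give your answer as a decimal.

Δx = (9 − 4)/10 = 0.5.
f(4) = 36, f(4.5) = 42.25, f(5) = 49, f(5.5) = 56.25, f(6) = 64, f(6.5) = 72.25, f(7) = 81, f(7.5) = 90.25, f(8) = 100, f(8.5) = 110.25, f(9) = 121.
T_10 = (Δx/2)·[f(x_0) + 2f(x_1) + ... + 2f(x_{9}) + f(x_10)].
Sum = 371.875.

371.875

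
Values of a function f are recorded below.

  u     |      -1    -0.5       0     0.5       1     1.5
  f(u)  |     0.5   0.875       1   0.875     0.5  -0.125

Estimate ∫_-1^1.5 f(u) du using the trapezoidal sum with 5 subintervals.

1.71875

Δu = 0.5.
T_5 = (0.5/2)·[0.5 + 2·0.875 + 2·1 + 2·0.875 + 2·0.5 + (-0.125)] = 1.71875.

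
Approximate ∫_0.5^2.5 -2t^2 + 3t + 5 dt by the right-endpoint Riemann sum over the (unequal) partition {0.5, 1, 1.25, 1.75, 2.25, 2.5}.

7.28125

Subinterval widths: 0.5, 0.25, 0.5, 0.5, 0.25.
Right endpoints: 1, 1.25, 1.75, 2.25, 2.5.
f(1) = 6, f(1.25) = 5.625, f(1.75) = 4.125, f(2.25) = 1.625, f(2.5) = 0.
Sum = Σ Δt_i · f(t_i).
Sum = 7.28125.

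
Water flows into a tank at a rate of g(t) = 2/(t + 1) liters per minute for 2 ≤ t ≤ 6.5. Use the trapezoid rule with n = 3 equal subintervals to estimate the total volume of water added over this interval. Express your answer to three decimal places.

Δt = (6.5 − 2)/3 = 1.5.
g(2) = 2/3, g(3.5) = 4/9, g(5) = 1/3, g(6.5) = 4/15.
T_3 = (Δt/2)·[g(t_0) + 2g(t_1) + 2g(t_2) + g(t_3)].
Sum ≈ 1.867.

1.867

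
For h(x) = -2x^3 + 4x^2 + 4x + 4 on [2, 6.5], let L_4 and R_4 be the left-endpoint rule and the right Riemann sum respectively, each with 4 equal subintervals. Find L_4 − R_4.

407.53125

L_4 ≈ -251.1738281.
R_4 ≈ -658.7050781.
L_4 − R_4 = 407.53125.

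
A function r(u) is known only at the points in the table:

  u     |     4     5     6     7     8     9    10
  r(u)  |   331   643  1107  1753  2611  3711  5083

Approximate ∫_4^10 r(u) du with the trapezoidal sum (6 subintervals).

Δu = 1.
T_6 = (1/2)·[331 + 2·643 + 2·1107 + 2·1753 + 2·2611 + 2·3711 + 5083] = 12532.

12532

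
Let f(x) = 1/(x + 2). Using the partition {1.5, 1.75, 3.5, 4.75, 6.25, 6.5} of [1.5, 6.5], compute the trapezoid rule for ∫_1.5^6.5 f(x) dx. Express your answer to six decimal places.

Subinterval widths: 0.25, 1.75, 1.25, 1.5, 0.25.
f(1.5) = 2/7, f(1.75) = 4/15, f(3.5) = 2/11, f(4.75) = 4/27, f(6.25) = 4/33, f(6.5) = 2/17.
On each subinterval the trapezoid contributes (Δx_i/2)·[f(x_{i-1}) + f(x_i)].
Sum ≈ 0.899578.

0.899578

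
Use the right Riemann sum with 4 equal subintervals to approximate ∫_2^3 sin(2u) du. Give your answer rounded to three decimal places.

Δu = (3 − 2)/4 = 0.25.
Right endpoints: 2.25, 2.5, 2.75, 3.
f(2.25) ≈ -0.978, f(2.5) ≈ -0.959, f(2.75) ≈ -0.706, f(3) ≈ -0.279.
Sum = Δu · [f(2.25) + f(2.5) + f(2.75) + f(3)].
Sum ≈ -0.730.

-0.730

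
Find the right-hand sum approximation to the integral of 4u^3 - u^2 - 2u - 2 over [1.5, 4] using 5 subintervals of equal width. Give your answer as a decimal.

271.25

Δu = (4 − 1.5)/5 = 0.5.
Right endpoints: 2, 2.5, 3, 3.5, 4.
f(2) = 22, f(2.5) = 49.25, f(3) = 91, f(3.5) = 150.25, f(4) = 230.
Sum = Δu · [f(2) + f(2.5) + f(3) + f(3.5) + f(4)].
Sum = 271.25.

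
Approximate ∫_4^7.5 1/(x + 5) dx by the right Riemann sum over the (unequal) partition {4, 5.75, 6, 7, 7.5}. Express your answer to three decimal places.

Subinterval widths: 1.75, 0.25, 1, 0.5.
Right endpoints: 5.75, 6, 7, 7.5.
f(5.75) = 4/43, f(6) = 1/11, f(7) = 1/12, f(7.5) = 0.08.
Sum = Σ Δx_i · f(x_i).
Sum ≈ 0.309.

0.309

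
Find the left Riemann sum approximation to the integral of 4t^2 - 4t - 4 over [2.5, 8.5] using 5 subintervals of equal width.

Δt = (8.5 − 2.5)/5 = 1.2.
Left endpoints: 2.5, 3.7, 4.9, 6.1, 7.3.
f(2.5) = 11, f(3.7) = 35.96, f(4.9) = 72.44, f(6.1) = 120.44, f(7.3) = 179.96.
Sum = Δt · [f(2.5) + f(3.7) + f(4.9) + f(6.1) + f(7.3)].
Sum = 503.76.

503.76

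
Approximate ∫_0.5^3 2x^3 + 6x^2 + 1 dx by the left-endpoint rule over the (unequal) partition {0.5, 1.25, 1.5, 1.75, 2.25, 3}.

66.609375

Subinterval widths: 0.75, 0.25, 0.25, 0.5, 0.75.
Left endpoints: 0.5, 1.25, 1.5, 1.75, 2.25.
f(0.5) = 2.75, f(1.25) = 14.28125, f(1.5) = 21.25, f(1.75) = 30.09375, f(2.25) = 54.15625.
Sum = Σ Δx_i · f(x_i).
Sum = 66.609375.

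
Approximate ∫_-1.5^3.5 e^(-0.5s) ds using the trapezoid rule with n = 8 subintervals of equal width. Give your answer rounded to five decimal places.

3.91803

Δs = (3.5 − (-1.5))/8 = 0.625.
f(-1.5) ≈ 2.11700, f(-0.875) ≈ 1.54883, f(-0.25) ≈ 1.13315, f(0.375) ≈ 0.82903, f(1) ≈ 0.60653, f(1.625) ≈ 0.44375, f(2.25) ≈ 0.32465, f(2.875) ≈ 0.23752, f(3.5) ≈ 0.17377.
T_8 = (Δs/2)·[f(s_0) + 2f(s_1) + ... + 2f(s_{7}) + f(s_8)].
Sum ≈ 3.91803.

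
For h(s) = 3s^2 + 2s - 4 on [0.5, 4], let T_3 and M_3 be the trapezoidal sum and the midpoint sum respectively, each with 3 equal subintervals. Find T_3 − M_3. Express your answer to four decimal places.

3.5729

T_3 ≈ 68.006944.
M_3 ≈ 64.434028.
T_3 − M_3 ≈ 3.5729.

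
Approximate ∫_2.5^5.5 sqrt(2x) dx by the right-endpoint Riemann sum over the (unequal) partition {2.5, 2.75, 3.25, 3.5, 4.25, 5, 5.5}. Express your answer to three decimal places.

Subinterval widths: 0.25, 0.5, 0.25, 0.75, 0.75, 0.5.
Right endpoints: 2.75, 3.25, 3.5, 4.25, 5, 5.5.
f(2.75) ≈ 2.345, f(3.25) ≈ 2.550, f(3.5) ≈ 2.646, f(4.25) ≈ 2.915, f(5) ≈ 3.162, f(5.5) ≈ 3.317.
Sum = Σ Δx_i · f(x_i).
Sum ≈ 8.739.

8.739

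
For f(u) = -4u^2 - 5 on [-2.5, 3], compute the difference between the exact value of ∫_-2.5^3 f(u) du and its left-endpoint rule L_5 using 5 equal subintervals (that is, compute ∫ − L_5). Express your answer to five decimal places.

Exact integral: ∫_-2.5^3 f(u) du ≈ -84.3333333.
L_5 = -82.72.
Error ≈ -84.3333333 − (-82.72) ≈ -1.61333.

-1.61333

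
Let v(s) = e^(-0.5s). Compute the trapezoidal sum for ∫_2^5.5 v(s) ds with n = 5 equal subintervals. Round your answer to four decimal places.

Δs = (5.5 − 2)/5 = 0.7.
v(2) ≈ 0.3679, v(2.7) ≈ 0.2592, v(3.4) ≈ 0.1827, v(4.1) ≈ 0.1287, v(4.8) ≈ 0.0907, v(5.5) ≈ 0.0639.
T_5 = (Δs/2)·[v(s_0) + 2v(s_1) + ... + 2v(s_{4}) + v(s_5)].
Sum ≈ 0.6141.

0.6141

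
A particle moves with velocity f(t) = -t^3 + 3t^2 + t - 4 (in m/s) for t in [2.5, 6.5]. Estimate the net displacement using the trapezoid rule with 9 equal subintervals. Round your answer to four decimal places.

Δt = (6.5 − 2.5)/9 = 4/9.
f(2.5) = 1.625, f(53/18) = -3347/5832, f(61/18) = -29611/5832, f(23/6) = -2681/216, f(77/18) = -134747/5832, f(85/18) = -219763/5832, f(31/6) = -12241/216, f(101/18) = -470051/5832, f(109/18) = -641467/5832, f(6.5) = -145.375.
T_9 = (Δt/2)·[f(t_0) + 2f(t_1) + ... + 2f(t_{8}) + f(t_9)].
Sum ≈ -176.8827.

-176.8827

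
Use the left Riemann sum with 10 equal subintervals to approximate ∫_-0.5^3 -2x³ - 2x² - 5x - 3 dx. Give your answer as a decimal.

-75.9871875

Δx = (3 − (-0.5))/10 = 0.35.
Left endpoints: -0.5, -0.15, 0.2, 0.55, 0.9, 1.25, 1.6, 1.95, 2.3, 2.65.
f(-0.5) = -0.75, f(-0.15) = -2.28825, f(0.2) = -4.096, f(0.55) = -6.68775, f(0.9) = -10.578, f(1.25) = -16.28125, f(1.6) = -24.312, f(1.95) = -35.18475, f(2.3) = -49.414, f(2.65) = -67.51425.
Sum = Δx · [f(-0.5) + f(-0.15) + f(0.2) + ...].
Sum = -75.9871875.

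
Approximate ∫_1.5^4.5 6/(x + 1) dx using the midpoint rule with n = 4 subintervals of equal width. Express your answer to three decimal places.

4.713

Δx = (4.5 − 1.5)/4 = 0.75.
Midpoints: 1.875, 2.625, 3.375, 4.125.
f(1.875) = 48/23, f(2.625) = 48/29, f(3.375) = 48/35, f(4.125) = 48/41.
Sum = Δx · [f(1.875) + f(2.625) + f(3.375) + f(4.125)].
Sum ≈ 4.713.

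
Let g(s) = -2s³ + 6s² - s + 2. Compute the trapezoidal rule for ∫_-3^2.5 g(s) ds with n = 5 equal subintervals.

Δs = (2.5 − (-3))/5 = 1.1.
g(-3) = 113, g(-1.9) = 39.278, g(-0.8) = 7.664, g(0.3) = 2.186, g(1.4) = 6.872, g(2.5) = 5.75.
T_5 = (Δs/2)·[g(s_0) + 2g(s_1) + ... + 2g(s_{4}) + g(s_5)].
Sum = 126.9125.

126.9125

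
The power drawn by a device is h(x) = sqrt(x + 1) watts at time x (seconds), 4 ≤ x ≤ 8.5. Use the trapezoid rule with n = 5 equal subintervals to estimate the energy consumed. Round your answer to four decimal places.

Δx = (8.5 − 4)/5 = 0.9.
h(4) ≈ 2.2361, h(4.9) ≈ 2.4290, h(5.8) ≈ 2.6077, h(6.7) ≈ 2.7749, h(7.6) ≈ 2.9326, h(8.5) ≈ 3.0822.
T_5 = (Δx/2)·[h(x_0) + 2h(x_1) + ... + 2h(x_{4}) + h(x_5)].
Sum ≈ 12.0629.

12.0629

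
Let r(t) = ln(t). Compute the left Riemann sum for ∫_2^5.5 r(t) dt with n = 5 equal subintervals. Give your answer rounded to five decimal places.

Δt = (5.5 − 2)/5 = 0.7.
Left endpoints: 2, 2.7, 3.4, 4.1, 4.8.
r(2) ≈ 0.69315, r(2.7) ≈ 0.99325, r(3.4) ≈ 1.22378, r(4.1) ≈ 1.41099, r(4.8) ≈ 1.56862.
Sum = Δt · [r(2) + r(2.7) + r(3.4) + r(4.1) + r(4.8)].
Sum ≈ 4.12284.

4.12284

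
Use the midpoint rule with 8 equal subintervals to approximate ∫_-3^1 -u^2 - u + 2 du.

Δu = (1 − (-3))/8 = 0.5.
Midpoints: -2.75, -2.25, -1.75, -1.25, -0.75, -0.25, 0.25, 0.75.
f(-2.75) = -2.8125, f(-2.25) = -0.8125, f(-1.75) = 0.6875, f(-1.25) = 1.6875, f(-0.75) = 2.1875, f(-0.25) = 2.1875, f(0.25) = 1.6875, f(0.75) = 0.6875.
Sum = Δu · [f(-2.75) + f(-2.25) + f(-1.75) + ...].
Sum = 2.75.

2.75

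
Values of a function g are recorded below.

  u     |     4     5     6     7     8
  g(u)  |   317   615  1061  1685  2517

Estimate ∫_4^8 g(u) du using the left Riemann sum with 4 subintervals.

3678

Δu = 1.
Sum = 1·[317 + 615 + 1061 + 1685] = 3678.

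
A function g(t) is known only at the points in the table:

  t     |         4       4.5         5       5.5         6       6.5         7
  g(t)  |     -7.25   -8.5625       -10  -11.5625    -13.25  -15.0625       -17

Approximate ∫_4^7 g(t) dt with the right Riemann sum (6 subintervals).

Δt = 0.5.
Sum = 0.5·[(-8.5625) + (-10) + (-11.5625) + (-13.25) + (-15.0625) + (-17)] = -37.71875.

-37.71875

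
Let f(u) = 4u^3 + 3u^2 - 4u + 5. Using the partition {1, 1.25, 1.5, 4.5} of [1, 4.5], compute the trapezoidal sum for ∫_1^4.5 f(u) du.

Subinterval widths: 0.25, 0.25, 3.
f(1) = 8, f(1.25) = 12.5, f(1.5) = 19.25, f(4.5) = 412.25.
On each subinterval the trapezoid contributes (Δu_i/2)·[f(u_{i-1}) + f(u_i)].
Sum = 653.78125.

653.78125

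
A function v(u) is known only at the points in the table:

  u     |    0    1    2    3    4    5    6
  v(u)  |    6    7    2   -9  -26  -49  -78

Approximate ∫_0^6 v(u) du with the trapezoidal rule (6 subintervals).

Δu = 1.
T_6 = (1/2)·[6 + 2·7 + 2·2 + 2·(-9) + 2·(-26) + 2·(-49) + (-78)] = -111.

-111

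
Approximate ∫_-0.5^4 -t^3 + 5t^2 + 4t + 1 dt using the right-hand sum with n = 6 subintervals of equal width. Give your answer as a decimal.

Δt = (4 − (-0.5))/6 = 0.75.
Right endpoints: 0.25, 1, 1.75, 2.5, 3.25, 4.
f(0.25) = 2.296875, f(1) = 9, f(1.75) = 17.953125, f(2.5) = 26.625, f(3.25) = 32.484375, f(4) = 33.
Sum = Δt · [f(0.25) + f(1) + f(1.75) + ...].
Sum = 91.01953125.

91.01953125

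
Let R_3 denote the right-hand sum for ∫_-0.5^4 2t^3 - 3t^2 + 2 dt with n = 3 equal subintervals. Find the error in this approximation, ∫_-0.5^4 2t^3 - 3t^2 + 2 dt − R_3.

-73.40625

Exact integral: ∫_-0.5^4 f(t) dt = 72.84375.
R_3 = 146.25.
Error = 72.84375 − 146.25 = -73.40625.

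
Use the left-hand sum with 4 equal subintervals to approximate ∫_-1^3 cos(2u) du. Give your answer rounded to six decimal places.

-0.485937

Δu = (3 − (-1))/4 = 1.
Left endpoints: -1, 0, 1, 2.
f(-1) ≈ -0.416147, f(0) ≈ 1.000000, f(1) ≈ -0.416147, f(2) ≈ -0.653644.
Sum = Δu · [f(-1) + f(0) + f(1) + f(2)].
Sum ≈ -0.485937.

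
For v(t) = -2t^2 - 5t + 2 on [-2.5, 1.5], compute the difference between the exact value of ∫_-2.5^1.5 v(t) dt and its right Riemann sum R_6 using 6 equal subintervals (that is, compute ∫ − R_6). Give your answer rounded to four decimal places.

4.5926

Exact integral: ∫_-2.5^1.5 v(t) dt ≈ 5.333333.
R_6 ≈ 0.740741.
Error ≈ 5.333333 − 0.740741 ≈ 4.5926.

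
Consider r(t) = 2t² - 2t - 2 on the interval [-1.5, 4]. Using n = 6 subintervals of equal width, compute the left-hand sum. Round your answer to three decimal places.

14.145

Δt = (4 − (-1.5))/6 = 11/12.
Left endpoints: -1.5, -7/12, 1/3, 1.25, 13/6, 37/12.
r(-1.5) = 5.5, r(-7/12) = -11/72, r(1/3) = -22/9, r(1.25) = -1.375, r(13/6) = 55/18, r(37/12) = 781/72.
Sum = Δt · [r(-1.5) + r(-7/12) + r(1/3) + ...].
Sum ≈ 14.145.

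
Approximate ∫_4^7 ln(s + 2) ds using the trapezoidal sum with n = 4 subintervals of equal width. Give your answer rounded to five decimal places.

Δs = (7 − 4)/4 = 0.75.
f(4) ≈ 1.79176, f(4.75) ≈ 1.90954, f(5.5) ≈ 2.01490, f(6.25) ≈ 2.11021, f(7) ≈ 2.19722.
T_4 = (Δs/2)·[f(s_0) + 2f(s_1) + 2f(s_2) + 2f(s_3) + f(s_4)].
Sum ≈ 6.02186.

6.02186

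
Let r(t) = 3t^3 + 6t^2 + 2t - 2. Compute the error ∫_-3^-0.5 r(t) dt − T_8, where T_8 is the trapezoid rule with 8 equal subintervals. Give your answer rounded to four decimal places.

0.3967

Exact integral: ∫_-3^-0.5 r(t) dt = -20.703125.
T_8 ≈ -21.099854.
Error ≈ -20.703125 − (-21.099854) ≈ 0.3967.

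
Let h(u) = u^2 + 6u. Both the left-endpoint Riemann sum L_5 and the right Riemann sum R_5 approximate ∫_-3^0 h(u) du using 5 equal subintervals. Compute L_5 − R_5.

-5.4

L_5 = -20.52.
R_5 = -15.12.
L_5 − R_5 = -5.4.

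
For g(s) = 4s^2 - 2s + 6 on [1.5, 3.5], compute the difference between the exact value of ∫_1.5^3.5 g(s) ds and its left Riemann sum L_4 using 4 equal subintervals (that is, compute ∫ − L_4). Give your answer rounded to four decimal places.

8.6667

Exact integral: ∫_1.5^3.5 g(s) ds ≈ 54.666667.
L_4 = 46.
Error ≈ 54.666667 − 46 ≈ 8.6667.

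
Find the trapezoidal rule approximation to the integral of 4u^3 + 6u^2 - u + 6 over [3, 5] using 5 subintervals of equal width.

Δu = (5 − 3)/5 = 0.4.
f(3) = 165, f(3.4) = 229.176, f(3.8) = 308.328, f(4.2) = 403.992, f(4.6) = 517.704, f(5) = 651.
T_5 = (Δu/2)·[f(u_0) + 2f(u_1) + ... + 2f(u_{4}) + f(u_5)].
Sum = 746.88.

746.88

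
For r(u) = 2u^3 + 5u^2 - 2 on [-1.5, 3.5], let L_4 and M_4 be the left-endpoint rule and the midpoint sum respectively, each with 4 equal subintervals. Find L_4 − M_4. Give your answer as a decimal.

-67.578125

L_4 = 64.84375.
M_4 = 132.421875.
L_4 − M_4 = -67.578125.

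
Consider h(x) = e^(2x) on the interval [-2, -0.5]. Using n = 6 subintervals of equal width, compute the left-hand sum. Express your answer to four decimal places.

0.1347

Δx = (-0.5 − (-2))/6 = 0.25.
Left endpoints: -2, -1.75, -1.5, -1.25, -1, -0.75.
h(-2) ≈ 0.0183, h(-1.75) ≈ 0.0302, h(-1.5) ≈ 0.0498, h(-1.25) ≈ 0.0821, h(-1) ≈ 0.1353, h(-0.75) ≈ 0.2231.
Sum = Δx · [h(-2) + h(-1.75) + h(-1.5) + ...].
Sum ≈ 0.1347.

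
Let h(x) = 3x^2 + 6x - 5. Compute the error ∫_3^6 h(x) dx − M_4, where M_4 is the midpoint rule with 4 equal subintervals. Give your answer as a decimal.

Exact integral: ∫_3^6 h(x) dx = 255.
M_4 = 254.578125.
Error = 255 − 254.578125 = 0.421875.

0.421875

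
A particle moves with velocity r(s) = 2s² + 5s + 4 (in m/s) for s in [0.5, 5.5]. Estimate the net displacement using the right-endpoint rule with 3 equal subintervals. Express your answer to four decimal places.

Δs = (5.5 − 0.5)/3 = 5/3.
Right endpoints: 13/6, 23/6, 5.5.
r(13/6) = 218/9, r(23/6) = 473/9, r(5.5) = 92.
Sum = Δs · [r(13/6) + r(23/6) + r(5.5)].
Sum ≈ 281.2963.

281.2963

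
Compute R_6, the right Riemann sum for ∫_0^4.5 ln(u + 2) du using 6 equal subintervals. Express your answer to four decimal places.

6.7063

Δu = (4.5 − 0)/6 = 0.75.
Right endpoints: 0.75, 1.5, 2.25, 3, 3.75, 4.5.
f(0.75) ≈ 1.0116, f(1.5) ≈ 1.2528, f(2.25) ≈ 1.4469, f(3) ≈ 1.6094, f(3.75) ≈ 1.7492, f(4.5) ≈ 1.8718.
Sum = Δu · [f(0.75) + f(1.5) + f(2.25) + ...].
Sum ≈ 6.7063.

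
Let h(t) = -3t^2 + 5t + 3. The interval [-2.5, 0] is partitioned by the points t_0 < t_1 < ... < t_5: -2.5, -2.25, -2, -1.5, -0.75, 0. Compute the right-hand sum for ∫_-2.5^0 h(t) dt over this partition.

-15.8125

Subinterval widths: 0.25, 0.25, 0.5, 0.75, 0.75.
Right endpoints: -2.25, -2, -1.5, -0.75, 0.
h(-2.25) = -23.4375, h(-2) = -19, h(-1.5) = -11.25, h(-0.75) = -2.4375, h(0) = 3.
Sum = Σ Δt_i · h(t_i).
Sum = -15.8125.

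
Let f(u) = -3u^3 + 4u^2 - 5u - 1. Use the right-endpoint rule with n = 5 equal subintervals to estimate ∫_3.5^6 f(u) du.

-803.75

Δu = (6 − 3.5)/5 = 0.5.
Right endpoints: 4, 4.5, 5, 5.5, 6.
f(4) = -149, f(4.5) = -215.875, f(5) = -301, f(5.5) = -406.625, f(6) = -535.
Sum = Δu · [f(4) + f(4.5) + f(5) + f(5.5) + f(6)].
Sum = -803.75.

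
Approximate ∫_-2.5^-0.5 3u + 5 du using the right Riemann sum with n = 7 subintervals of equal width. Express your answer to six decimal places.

Δu = (-0.5 − (-2.5))/7 = 2/7.
Right endpoints: -31/14, -27/14, -23/14, -19/14, -15/14, -11/14, -0.5.
f(-31/14) = -23/14, f(-27/14) = -11/14, f(-23/14) = 1/14, f(-19/14) = 13/14, f(-15/14) = 25/14, f(-11/14) = 37/14, f(-0.5) = 3.5.
Sum = Δu · [f(-31/14) + f(-27/14) + f(-23/14) + ...].
Sum ≈ 1.857143.

1.857143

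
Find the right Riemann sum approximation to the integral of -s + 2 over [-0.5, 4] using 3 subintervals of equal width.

-2.25

Δs = (4 − (-0.5))/3 = 1.5.
Right endpoints: 1, 2.5, 4.
f(1) = 1, f(2.5) = -0.5, f(4) = -2.
Sum = Δs · [f(1) + f(2.5) + f(4)].
Sum = -2.25.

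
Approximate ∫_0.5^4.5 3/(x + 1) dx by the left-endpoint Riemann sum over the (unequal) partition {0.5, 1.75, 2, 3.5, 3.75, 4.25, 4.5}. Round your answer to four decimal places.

Subinterval widths: 1.25, 0.25, 1.5, 0.25, 0.5, 0.25.
Left endpoints: 0.5, 1.75, 2, 3.5, 3.75, 4.25.
f(0.5) = 2, f(1.75) = 12/11, f(2) = 1, f(3.5) = 2/3, f(3.75) = 12/19, f(4.25) = 4/7.
Sum = Σ Δx_i · f(x_i).
Sum ≈ 4.8980.

4.8980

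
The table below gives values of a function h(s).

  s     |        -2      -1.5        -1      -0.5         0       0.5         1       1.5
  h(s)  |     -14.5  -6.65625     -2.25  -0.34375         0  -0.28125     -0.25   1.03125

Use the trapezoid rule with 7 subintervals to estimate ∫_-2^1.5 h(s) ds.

-8.2578125

Δs = 0.5.
T_7 = (0.5/2)·[(-14.5) + 2·(-6.65625) + 2·(-2.25) + 2·(-0.34375) + 2·0 + 2·(-0.28125) + 2·(-0.25) + 1.03125] = -8.2578125.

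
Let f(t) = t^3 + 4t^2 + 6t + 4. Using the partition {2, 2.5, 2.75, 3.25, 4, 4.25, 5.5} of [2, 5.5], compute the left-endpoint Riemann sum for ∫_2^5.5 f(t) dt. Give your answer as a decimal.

Subinterval widths: 0.5, 0.25, 0.5, 0.75, 0.25, 1.25.
Left endpoints: 2, 2.5, 2.75, 3.25, 4, 4.25.
f(2) = 40, f(2.5) = 59.625, f(2.75) = 71.546875, f(3.25) = 100.078125, f(4) = 156, f(4.25) = 178.515625.
Sum = Σ Δt_i · f(t_i).
Sum = 407.8828125.

407.8828125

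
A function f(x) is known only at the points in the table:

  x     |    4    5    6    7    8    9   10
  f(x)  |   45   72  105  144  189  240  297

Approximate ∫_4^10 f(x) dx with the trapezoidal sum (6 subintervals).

921

Δx = 1.
T_6 = (1/2)·[45 + 2·72 + 2·105 + 2·144 + 2·189 + 2·240 + 297] = 921.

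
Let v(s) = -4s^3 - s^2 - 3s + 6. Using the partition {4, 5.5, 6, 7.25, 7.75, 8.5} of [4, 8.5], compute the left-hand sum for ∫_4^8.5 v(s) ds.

-4160.875

Subinterval widths: 1.5, 0.5, 1.25, 0.5, 0.75.
Left endpoints: 4, 5.5, 6, 7.25, 7.75.
v(4) = -278, v(5.5) = -706.25, v(6) = -912, v(7.25) = -1592.625, v(7.75) = -1939.25.
Sum = Σ Δs_i · v(s_i).
Sum = -4160.875.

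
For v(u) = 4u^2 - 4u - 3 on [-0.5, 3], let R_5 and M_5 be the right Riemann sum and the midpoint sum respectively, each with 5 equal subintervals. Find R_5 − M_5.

R_5 = 16.66.
M_5 = 7.595.
R_5 − M_5 = 9.065.

9.065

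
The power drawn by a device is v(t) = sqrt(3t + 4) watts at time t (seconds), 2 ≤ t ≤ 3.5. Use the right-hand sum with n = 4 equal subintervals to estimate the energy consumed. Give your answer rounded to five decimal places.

Δt = (3.5 − 2)/4 = 0.375.
Right endpoints: 2.375, 2.75, 3.125, 3.5.
v(2.375) ≈ 3.33542, v(2.75) ≈ 3.50000, v(3.125) ≈ 3.65718, v(3.5) ≈ 3.80789.
Sum = Δt · [v(2.375) + v(2.75) + v(3.125) + v(3.5)].
Sum ≈ 5.36268.

5.36268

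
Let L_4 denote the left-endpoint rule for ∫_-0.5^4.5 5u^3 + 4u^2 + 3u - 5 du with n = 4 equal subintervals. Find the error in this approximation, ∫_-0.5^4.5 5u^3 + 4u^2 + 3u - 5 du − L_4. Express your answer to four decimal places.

300.2604

Exact integral: ∫_-0.5^4.5 f(u) du ≈ 639.166667.
L_4 = 338.90625.
Error ≈ 639.166667 − 338.90625 ≈ 300.2604.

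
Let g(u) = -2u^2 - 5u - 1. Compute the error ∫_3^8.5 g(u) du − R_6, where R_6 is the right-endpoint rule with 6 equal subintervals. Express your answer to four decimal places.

Exact integral: ∫_3^8.5 g(u) du ≈ -555.041667.
R_6 ≈ -627.165509.
Error ≈ -555.041667 − (-627.165509) ≈ 72.1238.

72.1238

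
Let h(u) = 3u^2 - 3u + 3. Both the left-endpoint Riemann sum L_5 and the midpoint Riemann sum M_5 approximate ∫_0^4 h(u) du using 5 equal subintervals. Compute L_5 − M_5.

-12.48

L_5 = 38.88.
M_5 = 51.36.
L_5 − M_5 = -12.48.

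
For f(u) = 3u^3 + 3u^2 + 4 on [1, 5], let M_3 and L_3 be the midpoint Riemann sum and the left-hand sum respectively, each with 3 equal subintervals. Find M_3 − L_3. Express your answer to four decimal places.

242.6667

M_3 ≈ 590.222222.
L_3 ≈ 347.555556.
M_3 − L_3 ≈ 242.6667.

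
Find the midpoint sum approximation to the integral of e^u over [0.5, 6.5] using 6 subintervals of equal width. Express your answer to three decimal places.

636.633

Δu = (6.5 − 0.5)/6 = 1.
Midpoints: 1, 2, 3, 4, 5, 6.
f(1) ≈ 2.718, f(2) ≈ 7.389, f(3) ≈ 20.086, f(4) ≈ 54.598, f(5) ≈ 148.413, f(6) ≈ 403.429.
Sum = Δu · [f(1) + f(2) + f(3) + ...].
Sum ≈ 636.633.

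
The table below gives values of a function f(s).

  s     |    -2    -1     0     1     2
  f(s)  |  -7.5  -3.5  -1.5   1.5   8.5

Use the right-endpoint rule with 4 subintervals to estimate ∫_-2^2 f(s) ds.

5

Δs = 1.
Sum = 1·[(-3.5) + (-1.5) + 1.5 + 8.5] = 5.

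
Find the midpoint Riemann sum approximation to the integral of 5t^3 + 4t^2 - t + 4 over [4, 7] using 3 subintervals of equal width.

3027.125

Δt = (7 − 4)/3 = 1.
Midpoints: 4.5, 5.5, 6.5.
f(4.5) = 536.125, f(5.5) = 951.375, f(6.5) = 1539.625.
Sum = Δt · [f(4.5) + f(5.5) + f(6.5)].
Sum = 3027.125.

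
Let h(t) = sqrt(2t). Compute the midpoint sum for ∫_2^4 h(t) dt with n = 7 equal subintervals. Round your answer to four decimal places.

Δt = (4 − 2)/7 = 2/7.
Midpoints: 15/7, 17/7, 19/7, 3, 23/7, 25/7, 27/7.
h(15/7) ≈ 2.0702, h(17/7) ≈ 2.2039, h(19/7) ≈ 2.3299, h(3) ≈ 2.4495, h(23/7) ≈ 2.5635, h(25/7) ≈ 2.6726, h(27/7) ≈ 2.7775.
Sum = Δt · [h(15/7) + h(17/7) + h(19/7) + ...].
Sum ≈ 4.8763.

4.8763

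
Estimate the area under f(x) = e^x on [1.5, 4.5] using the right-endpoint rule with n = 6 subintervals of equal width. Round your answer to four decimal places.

108.6939

Δx = (4.5 − 1.5)/6 = 0.5.
Right endpoints: 2, 2.5, 3, 3.5, 4, 4.5.
f(2) ≈ 7.3891, f(2.5) ≈ 12.1825, f(3) ≈ 20.0855, f(3.5) ≈ 33.1155, f(4) ≈ 54.5982, f(4.5) ≈ 90.0171.
Sum = Δx · [f(2) + f(2.5) + f(3) + ...].
Sum ≈ 108.6939.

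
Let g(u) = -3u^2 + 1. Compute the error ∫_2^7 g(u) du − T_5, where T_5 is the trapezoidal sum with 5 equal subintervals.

2.5

Exact integral: ∫_2^7 g(u) du = -330.
T_5 = -332.5.
Error = -330 − (-332.5) = 2.5.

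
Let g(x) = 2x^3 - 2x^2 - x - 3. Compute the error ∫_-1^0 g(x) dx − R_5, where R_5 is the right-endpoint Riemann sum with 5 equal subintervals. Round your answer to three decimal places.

-0.267

Exact integral: ∫_-1^0 g(x) dx ≈ -3.66667.
R_5 = -3.4.
Error ≈ -3.66667 − (-3.4) ≈ -0.267.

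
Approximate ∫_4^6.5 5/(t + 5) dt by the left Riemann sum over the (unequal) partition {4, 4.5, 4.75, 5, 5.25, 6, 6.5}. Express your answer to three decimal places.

1.256

Subinterval widths: 0.5, 0.25, 0.25, 0.25, 0.75, 0.5.
Left endpoints: 4, 4.5, 4.75, 5, 5.25, 6.
f(4) = 5/9, f(4.5) = 10/19, f(4.75) = 20/39, f(5) = 0.5, f(5.25) = 20/41, f(6) = 5/11.
Sum = Σ Δt_i · f(t_i).
Sum ≈ 1.256.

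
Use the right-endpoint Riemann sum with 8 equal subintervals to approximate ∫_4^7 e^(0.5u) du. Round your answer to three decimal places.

56.427

Δu = (7 − 4)/8 = 0.375.
Right endpoints: 4.375, 4.75, 5.125, 5.5, 5.875, 6.25, 6.625, 7.
f(4.375) ≈ 8.913, f(4.75) ≈ 10.751, f(5.125) ≈ 12.968, f(5.5) ≈ 15.643, f(5.875) ≈ 18.869, f(6.25) ≈ 22.760, f(6.625) ≈ 27.454, f(7) ≈ 33.115.
Sum = Δu · [f(4.375) + f(4.75) + f(5.125) + ...].
Sum ≈ 56.427.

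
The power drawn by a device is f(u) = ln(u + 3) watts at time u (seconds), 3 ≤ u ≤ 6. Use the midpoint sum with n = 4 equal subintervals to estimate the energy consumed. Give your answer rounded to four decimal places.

Δu = (6 − 3)/4 = 0.75.
Midpoints: 3.375, 4.125, 4.875, 5.625.
f(3.375) ≈ 1.8524, f(4.125) ≈ 1.9636, f(4.875) ≈ 2.0637, f(5.625) ≈ 2.1547.
Sum = Δu · [f(3.375) + f(4.125) + f(4.875) + f(5.625)].
Sum ≈ 6.0258.

6.0258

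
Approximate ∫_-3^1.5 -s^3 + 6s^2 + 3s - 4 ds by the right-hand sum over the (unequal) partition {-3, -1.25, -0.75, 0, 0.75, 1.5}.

Subinterval widths: 1.75, 0.5, 0.75, 0.75, 0.75.
Right endpoints: -1.25, -0.75, 0, 0.75, 1.5.
f(-1.25) = 3.578125, f(-0.75) = -2.453125, f(0) = -4, f(0.75) = 1.203125, f(1.5) = 10.625.
Sum = Σ Δs_i · f(s_i).
Sum = 10.90625.

10.90625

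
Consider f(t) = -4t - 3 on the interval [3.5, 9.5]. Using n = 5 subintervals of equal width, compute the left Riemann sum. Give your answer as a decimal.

-159.6

Δt = (9.5 − 3.5)/5 = 1.2.
Left endpoints: 3.5, 4.7, 5.9, 7.1, 8.3.
f(3.5) = -17, f(4.7) = -21.8, f(5.9) = -26.6, f(7.1) = -31.4, f(8.3) = -36.2.
Sum = Δt · [f(3.5) + f(4.7) + f(5.9) + f(7.1) + f(8.3)].
Sum = -159.6.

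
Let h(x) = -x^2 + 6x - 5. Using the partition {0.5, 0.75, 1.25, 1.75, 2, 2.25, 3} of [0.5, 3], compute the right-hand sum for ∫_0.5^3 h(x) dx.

Subinterval widths: 0.25, 0.5, 0.5, 0.25, 0.25, 0.75.
Right endpoints: 0.75, 1.25, 1.75, 2, 2.25, 3.
h(0.75) = -1.0625, h(1.25) = 0.9375, h(1.75) = 2.4375, h(2) = 3, h(2.25) = 3.4375, h(3) = 4.
Sum = Σ Δx_i · h(x_i).
Sum = 6.03125.

6.03125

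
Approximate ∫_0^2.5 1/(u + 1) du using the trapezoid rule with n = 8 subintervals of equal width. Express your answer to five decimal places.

Δu = (2.5 − 0)/8 = 0.3125.
f(0) = 1, f(0.3125) = 16/21, f(0.625) = 8/13, f(0.9375) = 16/31, f(1.25) = 4/9, f(1.5625) = 16/41, f(1.875) = 8/23, f(2.1875) = 16/51, f(2.5) = 2/7.
T_8 = (Δu/2)·[f(u_0) + 2f(u_1) + ... + 2f(u_{7}) + f(u_8)].
Sum ≈ 1.26016.

1.26016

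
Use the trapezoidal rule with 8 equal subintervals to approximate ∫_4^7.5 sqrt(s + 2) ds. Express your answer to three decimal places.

9.722

Δs = (7.5 − 4)/8 = 0.4375.
f(4) ≈ 2.449, f(4.4375) ≈ 2.537, f(4.875) ≈ 2.622, f(5.3125) ≈ 2.704, f(5.75) ≈ 2.784, f(6.1875) ≈ 2.861, f(6.625) ≈ 2.937, f(7.0625) ≈ 3.010, f(7.5) ≈ 3.082.
T_8 = (Δs/2)·[f(s_0) + 2f(s_1) + ... + 2f(s_{7}) + f(s_8)].
Sum ≈ 9.722.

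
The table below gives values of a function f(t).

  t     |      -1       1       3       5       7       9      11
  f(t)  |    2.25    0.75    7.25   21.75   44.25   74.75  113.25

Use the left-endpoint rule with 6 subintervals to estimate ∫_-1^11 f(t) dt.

Δt = 2.
Sum = 2·[2.25 + 0.75 + 7.25 + 21.75 + 44.25 + 74.75] = 302.

302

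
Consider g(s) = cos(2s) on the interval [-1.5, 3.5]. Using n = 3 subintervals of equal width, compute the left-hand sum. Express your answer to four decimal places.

Δs = (3.5 − (-1.5))/3 = 5/3.
Left endpoints: -1.5, 1/6, 11/6.
g(-1.5) ≈ -0.9900, g(1/6) ≈ 0.9450, g(11/6) ≈ -0.8653.
Sum = Δs · [g(-1.5) + g(1/6) + g(11/6)].
Sum ≈ -1.5172.

-1.5172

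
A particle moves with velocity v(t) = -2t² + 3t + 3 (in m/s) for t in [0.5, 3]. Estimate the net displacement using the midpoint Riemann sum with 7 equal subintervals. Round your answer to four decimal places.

Δt = (3 − 0.5)/7 = 5/14.
Midpoints: 19/28, 29/28, 39/28, 1.75, 59/28, 69/28, 79/28.
v(19/28) = 1613/392, v(29/28) = 1553/392, v(39/28) = 1293/392, v(1.75) = 2.125, v(59/28) = 173/392, v(69/28) = -687/392, v(79/28) = -1747/392.
Sum = Δt · [v(19/28) + v(29/28) + v(39/28) + ...].
Sum ≈ 2.7615.

2.7615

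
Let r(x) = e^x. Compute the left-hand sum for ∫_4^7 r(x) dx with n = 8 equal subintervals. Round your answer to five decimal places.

Δx = (7 − 4)/8 = 0.375.
Left endpoints: 4, 4.375, 4.75, 5.125, 5.5, 5.875, 6.25, 6.625.
r(4) ≈ 54.59815, r(4.375) ≈ 79.43984, r(4.75) ≈ 115.58428, r(5.125) ≈ 168.17414, r(5.5) ≈ 244.69193, r(5.875) ≈ 356.02466, r(6.25) ≈ 518.01282, r(6.625) ≈ 753.70421.
Sum = Δx · [r(4) + r(4.375) + r(4.75) + ...].
Sum ≈ 858.83627.

858.83627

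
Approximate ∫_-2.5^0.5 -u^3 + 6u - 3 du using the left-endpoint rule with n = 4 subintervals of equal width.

-17.25

Δu = (0.5 − (-2.5))/4 = 0.75.
Left endpoints: -2.5, -1.75, -1, -0.25.
f(-2.5) = -2.375, f(-1.75) = -8.140625, f(-1) = -8, f(-0.25) = -4.484375.
Sum = Δu · [f(-2.5) + f(-1.75) + f(-1) + f(-0.25)].
Sum = -17.25.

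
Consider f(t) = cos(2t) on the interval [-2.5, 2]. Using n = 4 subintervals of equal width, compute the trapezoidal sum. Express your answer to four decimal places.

-0.4612

Δt = (2 − (-2.5))/4 = 1.125.
f(-2.5) ≈ 0.2837, f(-1.375) ≈ -0.9243, f(-0.25) ≈ 0.8776, f(0.875) ≈ -0.1782, f(2) ≈ -0.6536.
T_4 = (Δt/2)·[f(t_0) + 2f(t_1) + 2f(t_2) + 2f(t_3) + f(t_4)].
Sum ≈ -0.4612.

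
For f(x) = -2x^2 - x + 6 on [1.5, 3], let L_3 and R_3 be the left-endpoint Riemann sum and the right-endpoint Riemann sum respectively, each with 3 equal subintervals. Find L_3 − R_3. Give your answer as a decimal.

7.5

L_3 = -6.5.
R_3 = -14.
L_3 − R_3 = 7.5.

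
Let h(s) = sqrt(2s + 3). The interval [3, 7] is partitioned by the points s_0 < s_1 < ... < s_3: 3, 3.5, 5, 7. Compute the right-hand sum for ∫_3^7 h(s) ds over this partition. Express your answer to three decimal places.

Subinterval widths: 0.5, 1.5, 2.
Right endpoints: 3.5, 5, 7.
h(3.5) ≈ 3.162, h(5) ≈ 3.606, h(7) ≈ 4.123.
Sum = Σ Δs_i · h(s_i).
Sum ≈ 15.236.

15.236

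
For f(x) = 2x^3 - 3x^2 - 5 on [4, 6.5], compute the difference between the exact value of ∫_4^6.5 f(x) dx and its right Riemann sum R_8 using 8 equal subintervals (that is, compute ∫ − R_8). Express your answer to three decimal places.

Exact integral: ∫_4^6.5 f(x) dx = 541.40625.
R_8 ≈ 596.08154.
Error ≈ 541.40625 − 596.08154 ≈ -54.675.

-54.675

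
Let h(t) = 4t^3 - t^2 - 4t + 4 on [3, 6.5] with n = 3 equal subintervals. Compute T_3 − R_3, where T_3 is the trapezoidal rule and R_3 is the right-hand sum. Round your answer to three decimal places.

-550.229

T_3 ≈ 1613.48380.
R_3 ≈ 2163.71296.
T_3 − R_3 ≈ -550.229.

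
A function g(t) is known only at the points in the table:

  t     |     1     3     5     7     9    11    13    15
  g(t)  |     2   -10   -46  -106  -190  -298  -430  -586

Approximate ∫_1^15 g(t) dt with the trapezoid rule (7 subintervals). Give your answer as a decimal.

Δt = 2.
T_7 = (2/2)·[2 + 2·(-10) + 2·(-46) + 2·(-106) + 2·(-190) + 2·(-298) + 2·(-430) + (-586)] = -2744.

-2744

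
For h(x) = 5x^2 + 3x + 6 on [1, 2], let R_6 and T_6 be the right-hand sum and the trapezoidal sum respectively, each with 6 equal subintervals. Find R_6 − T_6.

1.5

R_6 ≈ 23.689815.
T_6 ≈ 22.189815.
R_6 − T_6 = 1.5.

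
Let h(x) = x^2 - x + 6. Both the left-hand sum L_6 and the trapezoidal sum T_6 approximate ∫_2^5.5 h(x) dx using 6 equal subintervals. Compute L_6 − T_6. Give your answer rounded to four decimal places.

-6.6354

L_6 ≈ 54.229745.
T_6 ≈ 60.865162.
L_6 − T_6 ≈ -6.6354.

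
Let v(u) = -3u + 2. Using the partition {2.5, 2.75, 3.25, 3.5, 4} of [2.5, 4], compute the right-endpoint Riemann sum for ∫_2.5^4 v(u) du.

-12.5625

Subinterval widths: 0.25, 0.5, 0.25, 0.5.
Right endpoints: 2.75, 3.25, 3.5, 4.
v(2.75) = -6.25, v(3.25) = -7.75, v(3.5) = -8.5, v(4) = -10.
Sum = Σ Δu_i · v(u_i).
Sum = -12.5625.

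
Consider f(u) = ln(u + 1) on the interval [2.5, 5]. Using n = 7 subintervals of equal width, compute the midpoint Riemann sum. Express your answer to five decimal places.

3.86652

Δu = (5 − 2.5)/7 = 5/14.
Midpoints: 75/28, 85/28, 95/28, 3.75, 115/28, 125/28, 135/28.
f(75/28) ≈ 1.30252, f(85/28) ≈ 1.39518, f(95/28) ≈ 1.47998, f(3.75) ≈ 1.55814, f(115/28) ≈ 1.63064, f(125/28) ≈ 1.69823, f(135/28) ≈ 1.76155.
Sum = Δu · [f(75/28) + f(85/28) + f(95/28) + ...].
Sum ≈ 3.86652.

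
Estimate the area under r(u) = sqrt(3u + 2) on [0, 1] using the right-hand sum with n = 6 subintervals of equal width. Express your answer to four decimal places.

1.9236

Δu = (1 − 0)/6 = 1/6.
Right endpoints: 1/6, 1/3, 0.5, 2/3, 5/6, 1.
r(1/6) ≈ 1.5811, r(1/3) ≈ 1.7321, r(0.5) ≈ 1.8708, r(2/3) ≈ 2.0000, r(5/6) ≈ 2.1213, r(1) ≈ 2.2361.
Sum = Δu · [r(1/6) + r(1/3) + r(0.5) + ...].
Sum ≈ 1.9236.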